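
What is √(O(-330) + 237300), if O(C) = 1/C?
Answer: √25841969670/330 ≈ 487.13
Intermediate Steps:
√(O(-330) + 237300) = √(1/(-330) + 237300) = √(-1/330 + 237300) = √(78308999/330) = √25841969670/330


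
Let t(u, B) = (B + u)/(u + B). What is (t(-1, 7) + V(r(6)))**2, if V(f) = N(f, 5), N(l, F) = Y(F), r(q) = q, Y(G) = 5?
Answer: 36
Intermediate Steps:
N(l, F) = 5
V(f) = 5
t(u, B) = 1 (t(u, B) = (B + u)/(B + u) = 1)
(t(-1, 7) + V(r(6)))**2 = (1 + 5)**2 = 6**2 = 36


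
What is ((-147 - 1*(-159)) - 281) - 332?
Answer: -601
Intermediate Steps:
((-147 - 1*(-159)) - 281) - 332 = ((-147 + 159) - 281) - 332 = (12 - 281) - 332 = -269 - 332 = -601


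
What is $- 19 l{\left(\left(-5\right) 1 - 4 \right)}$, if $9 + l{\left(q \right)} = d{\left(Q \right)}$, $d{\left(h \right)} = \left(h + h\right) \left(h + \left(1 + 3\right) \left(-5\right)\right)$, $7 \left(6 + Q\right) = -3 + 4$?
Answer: $- \frac{273619}{49} \approx -5584.1$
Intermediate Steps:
$Q = - \frac{41}{7}$ ($Q = -6 + \frac{-3 + 4}{7} = -6 + \frac{1}{7} \cdot 1 = -6 + \frac{1}{7} = - \frac{41}{7} \approx -5.8571$)
$d{\left(h \right)} = 2 h \left(-20 + h\right)$ ($d{\left(h \right)} = 2 h \left(h + 4 \left(-5\right)\right) = 2 h \left(h - 20\right) = 2 h \left(-20 + h\right)$)
$l{\left(q \right)} = \frac{14401}{49}$ ($l{\left(q \right)} = -9 + 2 \left(- \frac{41}{7}\right) \left(-20 - \frac{41}{7}\right) = -9 + 2 \left(- \frac{41}{7}\right) \left(- \frac{181}{7}\right) = -9 + \frac{14842}{49} = \frac{14401}{49}$)
$- 19 l{\left(\left(-5\right) 1 - 4 \right)} = \left(-19\right) \frac{14401}{49} = - \frac{273619}{49}$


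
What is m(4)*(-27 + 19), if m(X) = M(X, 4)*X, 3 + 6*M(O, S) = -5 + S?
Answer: 64/3 ≈ 21.333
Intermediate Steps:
M(O, S) = -4/3 + S/6 (M(O, S) = -½ + (-5 + S)/6 = -½ + (-⅚ + S/6) = -4/3 + S/6)
m(X) = -2*X/3 (m(X) = (-4/3 + (⅙)*4)*X = (-4/3 + ⅔)*X = -2*X/3)
m(4)*(-27 + 19) = (-⅔*4)*(-27 + 19) = -8/3*(-8) = 64/3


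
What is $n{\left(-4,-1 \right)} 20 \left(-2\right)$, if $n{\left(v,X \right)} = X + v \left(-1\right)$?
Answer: $-120$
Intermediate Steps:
$n{\left(v,X \right)} = X - v$
$n{\left(-4,-1 \right)} 20 \left(-2\right) = \left(-1 - -4\right) 20 \left(-2\right) = \left(-1 + 4\right) 20 \left(-2\right) = 3 \cdot 20 \left(-2\right) = 60 \left(-2\right) = -120$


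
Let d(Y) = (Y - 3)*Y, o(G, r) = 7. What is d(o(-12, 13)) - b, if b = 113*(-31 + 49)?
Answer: -2006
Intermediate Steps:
b = 2034 (b = 113*18 = 2034)
d(Y) = Y*(-3 + Y) (d(Y) = (-3 + Y)*Y = Y*(-3 + Y))
d(o(-12, 13)) - b = 7*(-3 + 7) - 1*2034 = 7*4 - 2034 = 28 - 2034 = -2006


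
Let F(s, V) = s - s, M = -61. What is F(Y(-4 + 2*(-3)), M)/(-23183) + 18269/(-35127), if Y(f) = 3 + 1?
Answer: -18269/35127 ≈ -0.52008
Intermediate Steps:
Y(f) = 4
F(s, V) = 0
F(Y(-4 + 2*(-3)), M)/(-23183) + 18269/(-35127) = 0/(-23183) + 18269/(-35127) = 0*(-1/23183) + 18269*(-1/35127) = 0 - 18269/35127 = -18269/35127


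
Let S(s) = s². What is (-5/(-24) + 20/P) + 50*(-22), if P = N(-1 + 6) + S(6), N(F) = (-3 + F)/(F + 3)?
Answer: -765071/696 ≈ -1099.2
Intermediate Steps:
N(F) = (-3 + F)/(3 + F)
P = 145/4 (P = (-3 + (-1 + 6))/(3 + (-1 + 6)) + 6² = (-3 + 5)/(3 + 5) + 36 = 2/8 + 36 = (⅛)*2 + 36 = ¼ + 36 = 145/4 ≈ 36.250)
(-5/(-24) + 20/P) + 50*(-22) = (-5/(-24) + 20/(145/4)) + 50*(-22) = (-5*(-1/24) + 20*(4/145)) - 1100 = (5/24 + 16/29) - 1100 = 529/696 - 1100 = -765071/696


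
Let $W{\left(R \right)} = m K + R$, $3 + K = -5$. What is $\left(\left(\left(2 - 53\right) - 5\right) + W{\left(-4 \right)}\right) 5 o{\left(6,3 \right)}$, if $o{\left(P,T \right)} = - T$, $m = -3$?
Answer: $540$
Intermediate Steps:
$K = -8$ ($K = -3 - 5 = -8$)
$W{\left(R \right)} = 24 + R$ ($W{\left(R \right)} = \left(-3\right) \left(-8\right) + R = 24 + R$)
$\left(\left(\left(2 - 53\right) - 5\right) + W{\left(-4 \right)}\right) 5 o{\left(6,3 \right)} = \left(\left(\left(2 - 53\right) - 5\right) + \left(24 - 4\right)\right) 5 \left(\left(-1\right) 3\right) = \left(\left(-51 - 5\right) + 20\right) 5 \left(-3\right) = \left(-56 + 20\right) \left(-15\right) = \left(-36\right) \left(-15\right) = 540$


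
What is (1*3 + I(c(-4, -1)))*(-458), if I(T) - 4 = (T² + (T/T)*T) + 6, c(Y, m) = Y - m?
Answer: -8702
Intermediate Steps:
I(T) = 10 + T + T² (I(T) = 4 + ((T² + (T/T)*T) + 6) = 4 + ((T² + 1*T) + 6) = 4 + ((T² + T) + 6) = 4 + ((T + T²) + 6) = 4 + (6 + T + T²) = 10 + T + T²)
(1*3 + I(c(-4, -1)))*(-458) = (1*3 + (10 + (-4 - 1*(-1)) + (-4 - 1*(-1))²))*(-458) = (3 + (10 + (-4 + 1) + (-4 + 1)²))*(-458) = (3 + (10 - 3 + (-3)²))*(-458) = (3 + (10 - 3 + 9))*(-458) = (3 + 16)*(-458) = 19*(-458) = -8702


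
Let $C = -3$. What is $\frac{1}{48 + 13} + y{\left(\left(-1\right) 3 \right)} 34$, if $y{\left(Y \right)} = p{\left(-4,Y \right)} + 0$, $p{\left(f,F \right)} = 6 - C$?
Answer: $\frac{18667}{61} \approx 306.02$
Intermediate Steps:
$p{\left(f,F \right)} = 9$ ($p{\left(f,F \right)} = 6 - -3 = 6 + 3 = 9$)
$y{\left(Y \right)} = 9$ ($y{\left(Y \right)} = 9 + 0 = 9$)
$\frac{1}{48 + 13} + y{\left(\left(-1\right) 3 \right)} 34 = \frac{1}{48 + 13} + 9 \cdot 34 = \frac{1}{61} + 306 = \frac{18667}{61}$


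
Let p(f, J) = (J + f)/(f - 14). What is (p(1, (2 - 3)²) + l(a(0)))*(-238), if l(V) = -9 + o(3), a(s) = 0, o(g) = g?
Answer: 19040/13 ≈ 1464.6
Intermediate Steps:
l(V) = -6 (l(V) = -9 + 3 = -6)
p(f, J) = (J + f)/(-14 + f)
(p(1, (2 - 3)²) + l(a(0)))*(-238) = (((2 - 3)² + 1)/(-14 + 1) - 6)*(-238) = (((-1)² + 1)/(-13) - 6)*(-238) = (-(1 + 1)/13 - 6)*(-238) = (-1/13*2 - 6)*(-238) = (-2/13 - 6)*(-238) = -80/13*(-238) = 19040/13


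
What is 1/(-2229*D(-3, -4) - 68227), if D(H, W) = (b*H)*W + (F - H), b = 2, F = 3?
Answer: -1/135097 ≈ -7.4021e-6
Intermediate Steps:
D(H, W) = 3 - H + 2*H*W (D(H, W) = (2*H)*W + (3 - H) = 2*H*W + (3 - H) = 3 - H + 2*H*W)
1/(-2229*D(-3, -4) - 68227) = 1/(-2229*(3 - 1*(-3) + 2*(-3)*(-4)) - 68227) = 1/(-2229*(3 + 3 + 24) - 68227) = 1/(-2229*30 - 68227) = 1/(-66870 - 68227) = 1/(-135097) = -1/135097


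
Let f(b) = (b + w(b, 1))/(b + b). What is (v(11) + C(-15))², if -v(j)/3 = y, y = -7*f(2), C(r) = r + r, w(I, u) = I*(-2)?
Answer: 6561/4 ≈ 1640.3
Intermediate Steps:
w(I, u) = -2*I
f(b) = -½ (f(b) = (b - 2*b)/(b + b) = (-b)/((2*b)) = (-b)*(1/(2*b)) = -½)
C(r) = 2*r
y = 7/2 (y = -7*(-½) = 7/2 ≈ 3.5000)
v(j) = -21/2 (v(j) = -3*7/2 = -21/2)
(v(11) + C(-15))² = (-21/2 + 2*(-15))² = (-21/2 - 30)² = (-81/2)² = 6561/4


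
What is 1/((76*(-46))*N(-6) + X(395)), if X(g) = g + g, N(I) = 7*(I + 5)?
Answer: 1/25262 ≈ 3.9585e-5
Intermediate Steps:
N(I) = 35 + 7*I (N(I) = 7*(5 + I) = 35 + 7*I)
X(g) = 2*g
1/((76*(-46))*N(-6) + X(395)) = 1/((76*(-46))*(35 + 7*(-6)) + 2*395) = 1/(-3496*(35 - 42) + 790) = 1/(-3496*(-7) + 790) = 1/(24472 + 790) = 1/25262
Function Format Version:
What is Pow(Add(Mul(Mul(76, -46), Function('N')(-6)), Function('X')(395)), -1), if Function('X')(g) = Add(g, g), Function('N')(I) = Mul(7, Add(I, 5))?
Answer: Rational(1, 25262) ≈ 3.9585e-5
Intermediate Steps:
Function('N')(I) = Add(35, Mul(7, I)) (Function('N')(I) = Mul(7, Add(5, I)) = Add(35, Mul(7, I)))
Function('X')(g) = Mul(2, g)
Pow(Add(Mul(Mul(76, -46), Function('N')(-6)), Function('X')(395)), -1) = Pow(Add(Mul(Mul(76, -46), Add(35, Mul(7, -6))), Mul(2, 395)), -1) = Pow(Add(Mul(-3496, Add(35, -42)), 790), -1) = Pow(Add(Mul(-3496, -7), 790), -1) = Pow(Add(24472, 790), -1) = Pow(25262, -1) = Rational(1, 25262)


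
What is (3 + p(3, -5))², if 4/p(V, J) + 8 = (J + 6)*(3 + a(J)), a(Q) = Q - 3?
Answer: 1225/169 ≈ 7.2485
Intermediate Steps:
a(Q) = -3 + Q
p(V, J) = 4/(-8 + J*(6 + J)) (p(V, J) = 4/(-8 + (J + 6)*(3 + (-3 + J))) = 4/(-8 + (6 + J)*J) = 4/(-8 + J*(6 + J)))
(3 + p(3, -5))² = (3 + 4/(-8 + (-5)² + 6*(-5)))² = (3 + 4/(-8 + 25 - 30))² = (3 + 4/(-13))² = (3 + 4*(-1/13))² = (3 - 4/13)² = (35/13)² = 1225/169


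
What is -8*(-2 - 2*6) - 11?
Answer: 101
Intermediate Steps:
-8*(-2 - 2*6) - 11 = -8*(-2 - 12) - 11 = -8*(-14) - 11 = 112 - 11 = 101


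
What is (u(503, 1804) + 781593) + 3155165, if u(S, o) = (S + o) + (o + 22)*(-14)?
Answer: 3913501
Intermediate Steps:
u(S, o) = -308 + S - 13*o (u(S, o) = (S + o) + (22 + o)*(-14) = (S + o) + (-308 - 14*o) = -308 + S - 13*o)
(u(503, 1804) + 781593) + 3155165 = ((-308 + 503 - 13*1804) + 781593) + 3155165 = ((-308 + 503 - 23452) + 781593) + 3155165 = (-23257 + 781593) + 3155165 = 758336 + 3155165 = 3913501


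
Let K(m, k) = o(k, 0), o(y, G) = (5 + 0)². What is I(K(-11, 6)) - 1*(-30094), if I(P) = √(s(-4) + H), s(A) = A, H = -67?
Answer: 30094 + I*√71 ≈ 30094.0 + 8.4261*I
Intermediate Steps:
o(y, G) = 25 (o(y, G) = 5² = 25)
K(m, k) = 25
I(P) = I*√71 (I(P) = √(-4 - 67) = √(-71) = I*√71)
I(K(-11, 6)) - 1*(-30094) = I*√71 - 1*(-30094) = I*√71 + 30094 = 30094 + I*√71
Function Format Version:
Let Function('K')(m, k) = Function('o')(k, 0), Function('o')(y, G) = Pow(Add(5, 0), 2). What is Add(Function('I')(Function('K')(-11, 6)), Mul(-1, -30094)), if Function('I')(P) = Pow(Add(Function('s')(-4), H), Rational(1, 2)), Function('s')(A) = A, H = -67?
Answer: Add(30094, Mul(I, Pow(71, Rational(1, 2)))) ≈ Add(30094., Mul(8.4261, I))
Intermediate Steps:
Function('o')(y, G) = 25 (Function('o')(y, G) = Pow(5, 2) = 25)
Function('K')(m, k) = 25
Function('I')(P) = Mul(I, Pow(71, Rational(1, 2))) (Function('I')(P) = Pow(Add(-4, -67), Rational(1, 2)) = Pow(-71, Rational(1, 2)) = Mul(I, Pow(71, Rational(1, 2))))
Add(Function('I')(Function('K')(-11, 6)), Mul(-1, -30094)) = Add(Mul(I, Pow(71, Rational(1, 2))), Mul(-1, -30094)) = Add(Mul(I, Pow(71, Rational(1, 2))), 30094) = Add(30094, Mul(I, Pow(71, Rational(1, 2))))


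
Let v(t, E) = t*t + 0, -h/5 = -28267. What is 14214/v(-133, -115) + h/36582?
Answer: 431435909/92442714 ≈ 4.6671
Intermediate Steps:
h = 141335 (h = -5*(-28267) = 141335)
v(t, E) = t² (v(t, E) = t² + 0 = t²)
14214/v(-133, -115) + h/36582 = 14214/((-133)²) + 141335/36582 = 14214/17689 + 141335*(1/36582) = 14214*(1/17689) + 141335/36582 = 14214/17689 + 141335/36582 = 431435909/92442714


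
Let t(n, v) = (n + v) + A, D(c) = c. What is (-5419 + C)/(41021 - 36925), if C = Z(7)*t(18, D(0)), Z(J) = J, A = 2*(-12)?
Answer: -5461/4096 ≈ -1.3333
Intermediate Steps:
A = -24
t(n, v) = -24 + n + v (t(n, v) = (n + v) - 24 = -24 + n + v)
C = -42 (C = 7*(-24 + 18 + 0) = 7*(-6) = -42)
(-5419 + C)/(41021 - 36925) = (-5419 - 42)/(41021 - 36925) = -5461/4096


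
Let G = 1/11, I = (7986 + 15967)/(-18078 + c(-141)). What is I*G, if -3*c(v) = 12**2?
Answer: -23953/199386 ≈ -0.12013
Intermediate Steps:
c(v) = -48 (c(v) = -1/3*12**2 = -1/3*144 = -48)
I = -23953/18126 (I = (7986 + 15967)/(-18078 - 48) = 23953/(-18126) = 23953*(-1/18126) = -23953/18126 ≈ -1.3215)
G = 1/11 ≈ 0.090909
I*G = -23953/18126*1/11 = -23953/199386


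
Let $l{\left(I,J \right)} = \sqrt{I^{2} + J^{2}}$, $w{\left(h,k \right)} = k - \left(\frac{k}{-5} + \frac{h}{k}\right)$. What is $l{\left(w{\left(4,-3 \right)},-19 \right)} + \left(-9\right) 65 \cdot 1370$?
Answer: $-801450 + \frac{\sqrt{82381}}{15} \approx -8.0143 \cdot 10^{5}$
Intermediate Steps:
$w{\left(h,k \right)} = \frac{6 k}{5} - \frac{h}{k}$ ($w{\left(h,k \right)} = k - \left(k \left(- \frac{1}{5}\right) + \frac{h}{k}\right) = k - \left(- \frac{k}{5} + \frac{h}{k}\right) = \frac{6 k}{5} - \frac{h}{k}$)
$l{\left(w{\left(4,-3 \right)},-19 \right)} + \left(-9\right) 65 \cdot 1370 = \sqrt{\left(\frac{6}{5} \left(-3\right) - \frac{4}{-3}\right)^{2} + \left(-19\right)^{2}} + \left(-9\right) 65 \cdot 1370 = \sqrt{\left(- \frac{18}{5} - 4 \left(- \frac{1}{3}\right)\right)^{2} + 361} - 801450 = \sqrt{\left(- \frac{18}{5} + \frac{4}{3}\right)^{2} + 361} - 801450 = \sqrt{\left(- \frac{34}{15}\right)^{2} + 361} - 801450 = \sqrt{\frac{1156}{225} + 361} - 801450 = \sqrt{\frac{82381}{225}} - 801450 = \frac{\sqrt{82381}}{15} - 801450 = -801450 + \frac{\sqrt{82381}}{15}$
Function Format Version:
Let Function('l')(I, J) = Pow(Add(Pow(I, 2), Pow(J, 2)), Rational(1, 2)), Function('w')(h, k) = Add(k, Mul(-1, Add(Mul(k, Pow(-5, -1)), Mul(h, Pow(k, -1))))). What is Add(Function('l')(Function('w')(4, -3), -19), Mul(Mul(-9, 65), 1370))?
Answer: Add(-801450, Mul(Rational(1, 15), Pow(82381, Rational(1, 2)))) ≈ -8.0143e+5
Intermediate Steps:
Function('w')(h, k) = Add(Mul(Rational(6, 5), k), Mul(-1, h, Pow(k, -1))) (Function('w')(h, k) = Add(k, Mul(-1, Add(Mul(k, Rational(-1, 5)), Mul(h, Pow(k, -1))))) = Add(k, Mul(-1, Add(Mul(Rational(-1, 5), k), Mul(h, Pow(k, -1))))) = Add(k, Add(Mul(Rational(1, 5), k), Mul(-1, h, Pow(k, -1)))) = Add(Mul(Rational(6, 5), k), Mul(-1, h, Pow(k, -1))))
Add(Function('l')(Function('w')(4, -3), -19), Mul(Mul(-9, 65), 1370)) = Add(Pow(Add(Pow(Add(Mul(Rational(6, 5), -3), Mul(-1, 4, Pow(-3, -1))), 2), Pow(-19, 2)), Rational(1, 2)), Mul(Mul(-9, 65), 1370)) = Add(Pow(Add(Pow(Add(Rational(-18, 5), Mul(-1, 4, Rational(-1, 3))), 2), 361), Rational(1, 2)), Mul(-585, 1370)) = Add(Pow(Add(Pow(Add(Rational(-18, 5), Rational(4, 3)), 2), 361), Rational(1, 2)), -801450) = Add(Pow(Add(Pow(Rational(-34, 15), 2), 361), Rational(1, 2)), -801450) = Add(Pow(Add(Rational(1156, 225), 361), Rational(1, 2)), -801450) = Add(Pow(Rational(82381, 225), Rational(1, 2)), -801450) = Add(Mul(Rational(1, 15), Pow(82381, Rational(1, 2))), -801450) = Add(-801450, Mul(Rational(1, 15), Pow(82381, Rational(1, 2))))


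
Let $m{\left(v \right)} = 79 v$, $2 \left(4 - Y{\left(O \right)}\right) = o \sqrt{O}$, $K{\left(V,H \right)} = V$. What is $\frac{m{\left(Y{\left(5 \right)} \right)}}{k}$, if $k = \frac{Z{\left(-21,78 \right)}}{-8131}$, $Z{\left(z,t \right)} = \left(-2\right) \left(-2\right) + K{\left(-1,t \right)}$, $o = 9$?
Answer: $- \frac{2569396}{3} + \frac{1927047 \sqrt{5}}{2} \approx 1.298 \cdot 10^{6}$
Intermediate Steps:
$Z{\left(z,t \right)} = 3$ ($Z{\left(z,t \right)} = \left(-2\right) \left(-2\right) - 1 = 4 - 1 = 3$)
$Y{\left(O \right)} = 4 - \frac{9 \sqrt{O}}{2}$
$k = - \frac{3}{8131}$ ($k = \frac{3}{-8131} = 3 \left(- \frac{1}{8131}\right) = - \frac{3}{8131} \approx -0.00036896$)
$\frac{m{\left(Y{\left(5 \right)} \right)}}{k} = \frac{79 \left(4 - \frac{9 \sqrt{5}}{2}\right)}{- \frac{3}{8131}} = \left(316 - \frac{711 \sqrt{5}}{2}\right) \left(- \frac{8131}{3}\right) = - \frac{2569396}{3} + \frac{1927047 \sqrt{5}}{2}$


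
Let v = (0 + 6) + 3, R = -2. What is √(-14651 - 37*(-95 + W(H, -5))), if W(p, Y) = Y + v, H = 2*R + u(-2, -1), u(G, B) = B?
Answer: 2*I*√2821 ≈ 106.23*I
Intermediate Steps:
v = 9 (v = 6 + 3 = 9)
H = -5 (H = 2*(-2) - 1 = -4 - 1 = -5)
W(p, Y) = 9 + Y (W(p, Y) = Y + 9 = 9 + Y)
√(-14651 - 37*(-95 + W(H, -5))) = √(-14651 - 37*(-95 + (9 - 5))) = √(-14651 - 37*(-95 + 4)) = √(-14651 - 37*(-91)) = √(-14651 + 3367) = √(-11284) = 2*I*√2821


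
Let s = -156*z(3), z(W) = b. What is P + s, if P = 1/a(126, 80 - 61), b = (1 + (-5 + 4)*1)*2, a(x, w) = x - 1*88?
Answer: 1/38 ≈ 0.026316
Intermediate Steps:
a(x, w) = -88 + x (a(x, w) = x - 88 = -88 + x)
b = 0 (b = (1 - 1*1)*2 = (1 - 1)*2 = 0*2 = 0)
z(W) = 0
s = 0 (s = -156*0 = 0)
P = 1/38 (P = 1/(-88 + 126) = 1/38 ≈ 0.026316)
P + s = 1/38 + 0 = 1/38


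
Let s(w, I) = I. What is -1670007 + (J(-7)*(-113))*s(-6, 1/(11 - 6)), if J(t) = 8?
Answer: -8350939/5 ≈ -1.6702e+6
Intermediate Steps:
-1670007 + (J(-7)*(-113))*s(-6, 1/(11 - 6)) = -1670007 + (8*(-113))/(11 - 6) = -1670007 - 904/5 = -8350939/5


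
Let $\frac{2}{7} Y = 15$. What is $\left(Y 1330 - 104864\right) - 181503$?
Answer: $-216542$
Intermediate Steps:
$Y = \frac{105}{2}$ ($Y = \frac{7}{2} \cdot 15 = \frac{105}{2} \approx 52.5$)
$\left(Y 1330 - 104864\right) - 181503 = \left(\frac{105}{2} \cdot 1330 - 104864\right) - 181503 = \left(69825 - 104864\right) - 181503 = -35039 - 181503 = -216542$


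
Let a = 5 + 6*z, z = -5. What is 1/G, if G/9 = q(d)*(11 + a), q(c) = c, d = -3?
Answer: 1/378 ≈ 0.0026455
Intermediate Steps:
a = -25 (a = 5 + 6*(-5) = 5 - 30 = -25)
G = 378 (G = 9*(-3*(11 - 25)) = 9*(-3*(-14)) = 9*42 = 378)
1/G = 1/378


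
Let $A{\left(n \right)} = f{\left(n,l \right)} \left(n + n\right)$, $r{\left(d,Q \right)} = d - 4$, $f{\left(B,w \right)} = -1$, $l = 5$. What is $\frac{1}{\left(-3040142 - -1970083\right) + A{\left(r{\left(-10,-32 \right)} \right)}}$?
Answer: $- \frac{1}{1070031} \approx -9.3455 \cdot 10^{-7}$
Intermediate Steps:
$r{\left(d,Q \right)} = -4 + d$
$A{\left(n \right)} = - 2 n$ ($A{\left(n \right)} = - (n + n) = - 2 n$)
$\frac{1}{\left(-3040142 - -1970083\right) + A{\left(r{\left(-10,-32 \right)} \right)}} = \frac{1}{\left(-3040142 - -1970083\right) - 2 \left(-4 - 10\right)} = \frac{1}{\left(-3040142 + 1970083\right) - -28} = \frac{1}{-1070059 + 28} = \frac{1}{-1070031} = - \frac{1}{1070031}$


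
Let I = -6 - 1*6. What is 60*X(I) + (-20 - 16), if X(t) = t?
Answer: -756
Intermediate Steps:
I = -12 (I = -6 - 6 = -12)
60*X(I) + (-20 - 16) = 60*(-12) + (-20 - 16) = -720 - 36 = -756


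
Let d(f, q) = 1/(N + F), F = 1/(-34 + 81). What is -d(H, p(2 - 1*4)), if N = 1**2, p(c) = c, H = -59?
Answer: -47/48 ≈ -0.97917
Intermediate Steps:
F = 1/47 ≈ 0.021277
N = 1
d(f, q) = 47/48 (d(f, q) = 1/(1 + 1/47) = 1/(48/47) = 47/48)
-d(H, p(2 - 1*4)) = -1*47/48 = -47/48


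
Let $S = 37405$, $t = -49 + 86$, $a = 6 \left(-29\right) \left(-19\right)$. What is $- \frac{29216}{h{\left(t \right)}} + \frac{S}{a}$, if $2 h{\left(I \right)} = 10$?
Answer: $- \frac{96401071}{16530} \approx -5831.9$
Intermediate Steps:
$a = 3306$ ($a = \left(-174\right) \left(-19\right) = 3306$)
$t = 37$
$h{\left(I \right)} = 5$ ($h{\left(I \right)} = \frac{1}{2} \cdot 10 = 5$)
$- \frac{29216}{h{\left(t \right)}} + \frac{S}{a} = - \frac{29216}{5} + \frac{37405}{3306} = - \frac{96401071}{16530}$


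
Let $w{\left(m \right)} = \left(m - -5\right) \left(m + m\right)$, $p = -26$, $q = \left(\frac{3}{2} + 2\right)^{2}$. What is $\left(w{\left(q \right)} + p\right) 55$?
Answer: $\frac{174515}{8} \approx 21814.0$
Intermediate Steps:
$q = \frac{49}{4}$ ($q = \left(3 \cdot \frac{1}{2} + 2\right)^{2} = \left(\frac{3}{2} + 2\right)^{2} = \left(\frac{7}{2}\right)^{2} = \frac{49}{4} \approx 12.25$)
$w{\left(m \right)} = 2 m \left(5 + m\right)$ ($w{\left(m \right)} = \left(m + 5\right) 2 m = \left(5 + m\right) 2 m = 2 m \left(5 + m\right)$)
$\left(w{\left(q \right)} + p\right) 55 = \left(2 \cdot \frac{49}{4} \left(5 + \frac{49}{4}\right) - 26\right) 55 = \left(2 \cdot \frac{49}{4} \cdot \frac{69}{4} - 26\right) 55 = \left(\frac{3381}{8} - 26\right) 55 = \frac{3173}{8} \cdot 55 = \frac{174515}{8}$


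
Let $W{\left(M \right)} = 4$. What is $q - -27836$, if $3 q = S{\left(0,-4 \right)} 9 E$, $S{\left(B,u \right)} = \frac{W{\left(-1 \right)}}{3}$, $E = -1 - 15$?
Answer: $27772$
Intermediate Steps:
$E = -16$ ($E = -1 - 15 = -16$)
$S{\left(B,u \right)} = \frac{4}{3}$
$q = -64$ ($q = \frac{\frac{4}{3} \cdot 9 \left(-16\right)}{3} = \frac{12 \left(-16\right)}{3} = \frac{1}{3} \left(-192\right) = -64$)
$q - -27836 = -64 - -27836 = -64 + 27836 = 27772$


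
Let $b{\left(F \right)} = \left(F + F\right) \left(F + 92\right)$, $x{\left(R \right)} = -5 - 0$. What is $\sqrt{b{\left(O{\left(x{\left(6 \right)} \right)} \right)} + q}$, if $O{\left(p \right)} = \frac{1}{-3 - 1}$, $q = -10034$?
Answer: $\frac{i \sqrt{161278}}{4} \approx 100.4 i$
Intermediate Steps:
$x{\left(R \right)} = -5$ ($x{\left(R \right)} = -5 + 0 = -5$)
$O{\left(p \right)} = - \frac{1}{4}$ ($O{\left(p \right)} = \frac{1}{-4} = - \frac{1}{4}$)
$b{\left(F \right)} = 2 F \left(92 + F\right)$
$\sqrt{b{\left(O{\left(x{\left(6 \right)} \right)} \right)} + q} = \sqrt{2 \left(- \frac{1}{4}\right) \left(92 - \frac{1}{4}\right) - 10034} = \sqrt{2 \left(- \frac{1}{4}\right) \frac{367}{4} - 10034} = \sqrt{- \frac{367}{8} - 10034} = \sqrt{- \frac{80639}{8}} = \frac{i \sqrt{161278}}{4}$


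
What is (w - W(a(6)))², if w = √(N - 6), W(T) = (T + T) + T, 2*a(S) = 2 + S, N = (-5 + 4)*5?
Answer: (12 - I*√11)² ≈ 133.0 - 79.599*I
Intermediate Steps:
N = -5 (N = -1*5 = -5)
a(S) = 1 + S/2 (a(S) = (2 + S)/2 = 1 + S/2)
W(T) = 3*T (W(T) = 2*T + T = 3*T)
w = I*√11 (w = √(-5 - 6) = √(-11) = I*√11 ≈ 3.3166*I)
(w - W(a(6)))² = (I*√11 - 3*(1 + (½)*6))² = (I*√11 - 3*(1 + 3))² = (I*√11 - 3*4)² = (I*√11 - 1*12)² = (I*√11 - 12)² = (-12 + I*√11)²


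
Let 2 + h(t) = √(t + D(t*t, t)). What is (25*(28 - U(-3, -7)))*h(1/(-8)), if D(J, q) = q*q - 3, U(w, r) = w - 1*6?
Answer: -1850 + 925*I*√199/8 ≈ -1850.0 + 1631.1*I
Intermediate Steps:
U(w, r) = -6 + w (U(w, r) = w - 6 = -6 + w)
D(J, q) = -3 + q² (D(J, q) = q² - 3 = -3 + q²)
h(t) = -2 + √(-3 + t + t²) (h(t) = -2 + √(t + (-3 + t²)) = -2 + √(-3 + t + t²))
(25*(28 - U(-3, -7)))*h(1/(-8)) = (25*(28 - (-6 - 3)))*(-2 + √(-3 + 1/(-8) + (1/(-8))²)) = (25*(28 - 1*(-9)))*(-2 + √(-3 - ⅛ + (-⅛)²)) = (25*(28 + 9))*(-2 + √(-3 - ⅛ + 1/64)) = (25*37)*(-2 + √(-199/64)) = 925*(-2 + I*√199/8) = -1850 + 925*I*√199/8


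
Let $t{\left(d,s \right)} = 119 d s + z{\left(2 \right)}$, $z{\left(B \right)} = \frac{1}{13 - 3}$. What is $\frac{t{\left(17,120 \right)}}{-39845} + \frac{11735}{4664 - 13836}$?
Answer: $- \frac{13470883561}{1827291700} \approx -7.372$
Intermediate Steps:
$z{\left(B \right)} = \frac{1}{10}$
$t{\left(d,s \right)} = \frac{1}{10} + 119 d s$ ($t{\left(d,s \right)} = 119 d s + \frac{1}{10} = \frac{1}{10} + 119 d s$)
$\frac{t{\left(17,120 \right)}}{-39845} + \frac{11735}{4664 - 13836} = \frac{\frac{1}{10} + 119 \cdot 17 \cdot 120}{-39845} + \frac{11735}{4664 - 13836} = \left(\frac{1}{10} + 242760\right) \left(- \frac{1}{39845}\right) + \frac{11735}{4664 - 13836} = \frac{2427601}{10} \left(- \frac{1}{39845}\right) + \frac{11735}{-9172} = - \frac{2427601}{398450} + 11735 \left(- \frac{1}{9172}\right) = - \frac{2427601}{398450} - \frac{11735}{9172} = - \frac{13470883561}{1827291700}$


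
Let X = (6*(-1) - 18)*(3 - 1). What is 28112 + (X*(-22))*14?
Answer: 42896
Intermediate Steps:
X = -48 (X = (-6 - 18)*2 = -24*2 = -48)
28112 + (X*(-22))*14 = 28112 - 48*(-22)*14 = 28112 + 1056*14 = 28112 + 14784 = 42896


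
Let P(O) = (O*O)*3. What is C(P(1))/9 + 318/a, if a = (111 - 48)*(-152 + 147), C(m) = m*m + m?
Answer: 34/105 ≈ 0.32381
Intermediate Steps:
P(O) = 3*O² (P(O) = O²*3 = 3*O²)
C(m) = m + m² (C(m) = m² + m = m + m²)
a = -315 (a = 63*(-5) = -315)
C(P(1))/9 + 318/a = ((3*1²)*(1 + 3*1²))/9 + 318/(-315) = ((3*1)*(1 + 3*1))*(⅑) + 318*(-1/315) = (3*(1 + 3))*(⅑) - 106/105 = (3*4)*(⅑) - 106/105 = 12*(⅑) - 106/105 = 4/3 - 106/105 = 34/105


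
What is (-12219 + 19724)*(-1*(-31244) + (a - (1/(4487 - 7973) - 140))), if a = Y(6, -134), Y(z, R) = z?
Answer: 821238685205/3486 ≈ 2.3558e+8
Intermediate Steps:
a = 6
(-12219 + 19724)*(-1*(-31244) + (a - (1/(4487 - 7973) - 140))) = (-12219 + 19724)*(-1*(-31244) + (6 - (1/(4487 - 7973) - 140))) = 7505*(31244 + (6 - (1/(-3486) - 140))) = 7505*(31244 + (6 - (-1/3486 - 140))) = 7505*(31244 + (6 - 1*(-488041/3486))) = 7505*(31244 + (6 + 488041/3486)) = 7505*(31244 + 508957/3486) = 7505*(109425541/3486) = 821238685205/3486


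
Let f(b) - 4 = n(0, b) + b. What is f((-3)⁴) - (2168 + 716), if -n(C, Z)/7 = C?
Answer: -2799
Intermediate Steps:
n(C, Z) = -7*C
f(b) = 4 + b (f(b) = 4 + (-7*0 + b) = 4 + (0 + b) = 4 + b)
f((-3)⁴) - (2168 + 716) = (4 + (-3)⁴) - (2168 + 716) = (4 + 81) - 1*2884 = 85 - 2884 = -2799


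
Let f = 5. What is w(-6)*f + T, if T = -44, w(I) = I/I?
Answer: -39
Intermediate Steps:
w(I) = 1
w(-6)*f + T = 1*5 - 44 = 5 - 44 = -39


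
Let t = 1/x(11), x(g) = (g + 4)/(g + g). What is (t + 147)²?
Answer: 4959529/225 ≈ 22042.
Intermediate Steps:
x(g) = (4 + g)/(2*g) (x(g) = (4 + g)/((2*g)) = (4 + g)*(1/(2*g)) = (4 + g)/(2*g))
t = 22/15 (t = 1/((½)*(4 + 11)/11) = 1/((½)*(1/11)*15) = 1/(15/22) = 22/15 ≈ 1.4667)
(t + 147)² = (22/15 + 147)² = (2227/15)² = 4959529/225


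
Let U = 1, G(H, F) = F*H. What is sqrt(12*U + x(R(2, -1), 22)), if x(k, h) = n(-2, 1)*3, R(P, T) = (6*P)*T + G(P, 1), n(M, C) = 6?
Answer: sqrt(30) ≈ 5.4772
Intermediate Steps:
R(P, T) = P + 6*P*T (R(P, T) = (6*P)*T + 1*P = 6*P*T + P = P + 6*P*T)
x(k, h) = 18 (x(k, h) = 6*3 = 18)
sqrt(12*U + x(R(2, -1), 22)) = sqrt(12*1 + 18) = sqrt(12 + 18) = sqrt(30)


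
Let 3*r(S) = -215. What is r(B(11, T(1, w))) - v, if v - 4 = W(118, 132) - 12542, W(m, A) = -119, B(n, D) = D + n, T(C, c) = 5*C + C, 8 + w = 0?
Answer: 37756/3 ≈ 12585.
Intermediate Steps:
w = -8 (w = -8 + 0 = -8)
T(C, c) = 6*C
r(S) = -215/3 (r(S) = (1/3)*(-215) = -215/3)
v = -12657 (v = 4 + (-119 - 12542) = 4 - 12661 = -12657)
r(B(11, T(1, w))) - v = -215/3 - 1*(-12657) = -215/3 + 12657 = 37756/3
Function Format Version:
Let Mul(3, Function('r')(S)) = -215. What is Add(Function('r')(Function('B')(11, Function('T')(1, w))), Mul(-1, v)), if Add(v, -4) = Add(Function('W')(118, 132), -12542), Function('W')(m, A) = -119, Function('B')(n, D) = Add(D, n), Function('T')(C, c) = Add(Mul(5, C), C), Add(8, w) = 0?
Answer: Rational(37756, 3) ≈ 12585.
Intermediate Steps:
w = -8 (w = Add(-8, 0) = -8)
Function('T')(C, c) = Mul(6, C)
Function('r')(S) = Rational(-215, 3) (Function('r')(S) = Mul(Rational(1, 3), -215) = Rational(-215, 3))
v = -12657 (v = Add(4, Add(-119, -12542)) = Add(4, -12661) = -12657)
Add(Function('r')(Function('B')(11, Function('T')(1, w))), Mul(-1, v)) = Add(Rational(-215, 3), Mul(-1, -12657)) = Add(Rational(-215, 3), 12657) = Rational(37756, 3)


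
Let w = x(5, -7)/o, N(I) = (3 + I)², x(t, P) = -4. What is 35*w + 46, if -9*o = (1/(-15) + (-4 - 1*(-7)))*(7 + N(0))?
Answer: 12821/176 ≈ 72.847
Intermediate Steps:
o = -704/135 (o = -(1/(-15) + (-4 - 1*(-7)))*(7 + (3 + 0)²)/9 = -(-1/15 + (-4 + 7))*(7 + 3²)/9 = -(-1/15 + 3)*(7 + 9)/9 = -44*16/135 = -⅑*704/15 = -704/135 ≈ -5.2148)
w = 135/176 (w = -4/(-704/135) = -4*(-135/704) = 135/176 ≈ 0.76705)
35*w + 46 = 35*(135/176) + 46 = 4725/176 + 46 = 12821/176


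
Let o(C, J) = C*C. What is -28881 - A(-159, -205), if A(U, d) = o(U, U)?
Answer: -54162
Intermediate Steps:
o(C, J) = C²
A(U, d) = U²
-28881 - A(-159, -205) = -28881 - 1*(-159)² = -28881 - 1*25281 = -28881 - 25281 = -54162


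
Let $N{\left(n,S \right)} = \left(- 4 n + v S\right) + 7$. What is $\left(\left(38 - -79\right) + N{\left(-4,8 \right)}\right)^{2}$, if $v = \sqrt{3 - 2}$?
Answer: $21904$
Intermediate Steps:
$v = 1$ ($v = \sqrt{1} = 1$)
$N{\left(n,S \right)} = 7 + S - 4 n$ ($N{\left(n,S \right)} = \left(- 4 n + 1 S\right) + 7 = \left(- 4 n + S\right) + 7 = \left(S - 4 n\right) + 7 = 7 + S - 4 n$)
$\left(\left(38 - -79\right) + N{\left(-4,8 \right)}\right)^{2} = \left(\left(38 - -79\right) + \left(7 + 8 - -16\right)\right)^{2} = \left(\left(38 + 79\right) + \left(7 + 8 + 16\right)\right)^{2} = \left(117 + 31\right)^{2} = 148^{2} = 21904$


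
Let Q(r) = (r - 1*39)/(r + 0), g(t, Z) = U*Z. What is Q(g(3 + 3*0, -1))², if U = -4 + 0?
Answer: 1225/16 ≈ 76.563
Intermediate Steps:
U = -4
g(t, Z) = -4*Z
Q(r) = (-39 + r)/r (Q(r) = (r - 39)/r = (-39 + r)/r)
Q(g(3 + 3*0, -1))² = ((-39 - 4*(-1))/((-4*(-1))))² = ((-39 + 4)/4)² = ((¼)*(-35))² = (-35/4)² = 1225/16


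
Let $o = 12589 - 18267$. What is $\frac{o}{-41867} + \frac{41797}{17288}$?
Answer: $\frac{1848076263}{723796696} \approx 2.5533$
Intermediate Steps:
$o = -5678$
$\frac{o}{-41867} + \frac{41797}{17288} = - \frac{5678}{-41867} + \frac{41797}{17288} = \left(-5678\right) \left(- \frac{1}{41867}\right) + 41797 \cdot \frac{1}{17288} = \frac{5678}{41867} + \frac{41797}{17288} = \frac{1848076263}{723796696}$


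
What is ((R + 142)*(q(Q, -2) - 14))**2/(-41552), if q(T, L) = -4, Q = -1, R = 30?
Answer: -599076/2597 ≈ -230.68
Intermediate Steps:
((R + 142)*(q(Q, -2) - 14))**2/(-41552) = ((30 + 142)*(-4 - 14))**2/(-41552) = (172*(-18))**2*(-1/41552) = (-3096)**2*(-1/41552) = 9585216*(-1/41552) = -599076/2597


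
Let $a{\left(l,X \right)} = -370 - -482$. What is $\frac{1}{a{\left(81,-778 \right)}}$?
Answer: $\frac{1}{112} \approx 0.0089286$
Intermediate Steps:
$a{\left(l,X \right)} = 112$ ($a{\left(l,X \right)} = -370 + 482 = 112$)
$\frac{1}{a{\left(81,-778 \right)}} = \frac{1}{112}$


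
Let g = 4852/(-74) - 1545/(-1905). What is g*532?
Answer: -161882812/4699 ≈ -34451.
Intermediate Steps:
g = -304291/4699 (g = 4852*(-1/74) - 1545*(-1/1905) = -2426/37 + 103/127 = -304291/4699 ≈ -64.757)
g*532 = -304291/4699*532 = -161882812/4699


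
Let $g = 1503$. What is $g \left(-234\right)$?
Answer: $-351702$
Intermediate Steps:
$g \left(-234\right) = 1503 \left(-234\right) = -351702$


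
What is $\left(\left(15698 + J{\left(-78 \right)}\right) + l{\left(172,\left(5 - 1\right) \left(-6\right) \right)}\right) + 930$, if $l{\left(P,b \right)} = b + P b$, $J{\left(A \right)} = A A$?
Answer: $18560$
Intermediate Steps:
$J{\left(A \right)} = A^{2}$
$\left(\left(15698 + J{\left(-78 \right)}\right) + l{\left(172,\left(5 - 1\right) \left(-6\right) \right)}\right) + 930 = \left(\left(15698 + \left(-78\right)^{2}\right) + \left(5 - 1\right) \left(-6\right) \left(1 + 172\right)\right) + 930 = \left(\left(15698 + 6084\right) + 4 \left(-6\right) 173\right) + 930 = \left(21782 - 4152\right) + 930 = 17630 + 930 = 18560$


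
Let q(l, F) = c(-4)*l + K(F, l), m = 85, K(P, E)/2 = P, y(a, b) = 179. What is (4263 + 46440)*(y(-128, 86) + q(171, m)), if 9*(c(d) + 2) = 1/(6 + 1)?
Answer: 3447804/7 ≈ 4.9254e+5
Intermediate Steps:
K(P, E) = 2*P
c(d) = -125/63 (c(d) = -2 + 1/(9*(6 + 1)) = -2 + (⅑)/7 = -2 + (⅑)*(⅐) = -2 + 1/63 = -125/63)
q(l, F) = 2*F - 125*l/63 (q(l, F) = -125*l/63 + 2*F = 2*F - 125*l/63)
(4263 + 46440)*(y(-128, 86) + q(171, m)) = (4263 + 46440)*(179 + (2*85 - 125/63*171)) = 50703*(179 + (170 - 2375/7)) = 50703*(179 - 1185/7) = 50703*(68/7) = 3447804/7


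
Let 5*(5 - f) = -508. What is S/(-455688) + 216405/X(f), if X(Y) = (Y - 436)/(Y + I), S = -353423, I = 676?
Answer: -14291582200357/27796968 ≈ -5.1414e+5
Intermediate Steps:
f = 533/5 (f = 5 - ⅕*(-508) = 5 + 508/5 = 533/5 ≈ 106.60)
X(Y) = (-436 + Y)/(676 + Y) (X(Y) = (Y - 436)/(Y + 676) = (-436 + Y)/(676 + Y))
S/(-455688) + 216405/X(f) = -353423/(-455688) + 216405/(((-436 + 533/5)/(676 + 533/5))) = -353423*(-1/455688) + 216405/((-1647/5/(3913/5))) = 353423/455688 + 216405/(((5/3913)*(-1647/5))) = 353423/455688 + 216405/(-1647/3913) = 353423/455688 + 216405*(-3913/1647) = 353423/455688 - 31362695/61 = -14291582200357/27796968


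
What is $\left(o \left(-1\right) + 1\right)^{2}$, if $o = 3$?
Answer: $4$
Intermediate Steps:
$\left(o \left(-1\right) + 1\right)^{2} = \left(3 \left(-1\right) + 1\right)^{2} = \left(-3 + 1\right)^{2} = \left(-2\right)^{2} = 4$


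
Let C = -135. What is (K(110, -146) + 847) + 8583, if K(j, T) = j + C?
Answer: 9405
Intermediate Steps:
K(j, T) = -135 + j (K(j, T) = j - 135 = -135 + j)
(K(110, -146) + 847) + 8583 = ((-135 + 110) + 847) + 8583 = (-25 + 847) + 8583 = 822 + 8583 = 9405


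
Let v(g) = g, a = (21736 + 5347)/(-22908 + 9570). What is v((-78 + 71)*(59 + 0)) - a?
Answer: -5481511/13338 ≈ -410.97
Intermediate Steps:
a = -27083/13338 (a = 27083/(-13338) = 27083*(-1/13338) = -27083/13338 ≈ -2.0305)
v((-78 + 71)*(59 + 0)) - a = (-78 + 71)*(59 + 0) - 1*(-27083/13338) = -7*59 + 27083/13338 = -413 + 27083/13338 = -5481511/13338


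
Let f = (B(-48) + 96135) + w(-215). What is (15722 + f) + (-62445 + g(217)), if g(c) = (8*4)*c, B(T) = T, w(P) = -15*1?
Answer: 56293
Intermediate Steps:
w(P) = -15
g(c) = 32*c
f = 96072 (f = (-48 + 96135) - 15 = 96087 - 15 = 96072)
(15722 + f) + (-62445 + g(217)) = (15722 + 96072) + (-62445 + 32*217) = 111794 + (-62445 + 6944) = 111794 - 55501 = 56293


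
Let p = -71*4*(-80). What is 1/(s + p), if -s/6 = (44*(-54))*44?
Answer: 1/649984 ≈ 1.5385e-6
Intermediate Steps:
s = 627264 (s = -6*44*(-54)*44 = -(-14256)*44 = -6*(-104544) = 627264)
p = 22720 (p = -284*(-80) = 22720)
1/(s + p) = 1/(627264 + 22720) = 1/649984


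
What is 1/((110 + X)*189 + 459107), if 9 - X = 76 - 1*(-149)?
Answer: 1/439073 ≈ 2.2775e-6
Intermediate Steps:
X = -216 (X = 9 - (76 - 1*(-149)) = 9 - (76 + 149) = 9 - 1*225 = 9 - 225 = -216)
1/((110 + X)*189 + 459107) = 1/((110 - 216)*189 + 459107) = 1/(-106*189 + 459107) = 1/(-20034 + 459107) = 1/439073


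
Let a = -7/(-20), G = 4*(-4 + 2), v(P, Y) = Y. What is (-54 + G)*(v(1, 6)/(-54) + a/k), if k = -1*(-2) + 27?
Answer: 16027/2610 ≈ 6.1406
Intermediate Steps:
k = 29 (k = 2 + 27 = 29)
G = -8 (G = 4*(-2) = -8)
a = 7/20 (a = -7*(-1/20) = 7/20 ≈ 0.35000)
(-54 + G)*(v(1, 6)/(-54) + a/k) = (-54 - 8)*(6/(-54) + (7/20)/29) = -62*(6*(-1/54) + (7/20)*(1/29)) = -62*(-⅑ + 7/580) = -62*(-517/5220) = 16027/2610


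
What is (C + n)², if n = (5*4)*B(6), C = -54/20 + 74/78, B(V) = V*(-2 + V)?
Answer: 34788591289/152100 ≈ 2.2872e+5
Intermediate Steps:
C = -683/390 (C = -54*1/20 + 74*(1/78) = -27/10 + 37/39 = -683/390 ≈ -1.7513)
n = 480 (n = (5*4)*(6*(-2 + 6)) = 20*(6*4) = 20*24 = 480)
(C + n)² = (-683/390 + 480)² = (186517/390)² = 34788591289/152100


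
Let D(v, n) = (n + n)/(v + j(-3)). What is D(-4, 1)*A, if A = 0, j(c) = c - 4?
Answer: 0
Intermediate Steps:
j(c) = -4 + c
D(v, n) = 2*n/(-7 + v) (D(v, n) = (n + n)/(v + (-4 - 3)) = (2*n)/(v - 7) = (2*n)/(-7 + v) = 2*n/(-7 + v))
D(-4, 1)*A = (2*1/(-7 - 4))*0 = (2*1/(-11))*0 = (2*1*(-1/11))*0 = -2/11*0 = 0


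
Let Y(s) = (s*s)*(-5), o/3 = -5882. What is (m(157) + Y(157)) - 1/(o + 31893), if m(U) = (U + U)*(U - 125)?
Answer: -1612717660/14247 ≈ -1.1320e+5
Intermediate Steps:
o = -17646 (o = 3*(-5882) = -17646)
m(U) = 2*U*(-125 + U) (m(U) = (2*U)*(-125 + U) = 2*U*(-125 + U))
Y(s) = -5*s**2 (Y(s) = s**2*(-5) = -5*s**2)
(m(157) + Y(157)) - 1/(o + 31893) = (2*157*(-125 + 157) - 5*157**2) - 1/(-17646 + 31893) = (2*157*32 - 5*24649) - 1/14247 = (10048 - 123245) - 1*1/14247 = -113197 - 1/14247 = -1612717660/14247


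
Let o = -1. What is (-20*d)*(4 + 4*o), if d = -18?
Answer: 0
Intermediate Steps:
(-20*d)*(4 + 4*o) = (-20*(-18))*(4 + 4*(-1)) = 360*(4 - 4) = 360*0 = 0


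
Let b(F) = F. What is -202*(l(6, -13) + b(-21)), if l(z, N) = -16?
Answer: 7474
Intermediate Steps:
-202*(l(6, -13) + b(-21)) = -202*(-16 - 21) = -202*(-37) = 7474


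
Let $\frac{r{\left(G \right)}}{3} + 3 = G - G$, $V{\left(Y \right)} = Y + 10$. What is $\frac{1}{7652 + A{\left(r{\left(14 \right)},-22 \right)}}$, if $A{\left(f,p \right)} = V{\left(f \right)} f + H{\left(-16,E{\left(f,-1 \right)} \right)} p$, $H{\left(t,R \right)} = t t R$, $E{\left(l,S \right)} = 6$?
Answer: $- \frac{1}{26149} \approx -3.8242 \cdot 10^{-5}$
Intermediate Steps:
$H{\left(t,R \right)} = R t^{2}$ ($H{\left(t,R \right)} = t^{2} R = R t^{2}$)
$V{\left(Y \right)} = 10 + Y$
$r{\left(G \right)} = -9$ ($r{\left(G \right)} = -9 + 3 \left(G - G\right) = -9 + 3 \cdot 0 = -9 + 0 = -9$)
$A{\left(f,p \right)} = 1536 p + f \left(10 + f\right)$ ($A{\left(f,p \right)} = \left(10 + f\right) f + 6 \left(-16\right)^{2} p = f \left(10 + f\right) + 6 \cdot 256 p = f \left(10 + f\right) + 1536 p = 1536 p + f \left(10 + f\right)$)
$\frac{1}{7652 + A{\left(r{\left(14 \right)},-22 \right)}} = \frac{1}{7652 - \left(33792 + 9 \left(10 - 9\right)\right)} = \frac{1}{7652 - 33801} = \frac{1}{-26149} = - \frac{1}{26149}$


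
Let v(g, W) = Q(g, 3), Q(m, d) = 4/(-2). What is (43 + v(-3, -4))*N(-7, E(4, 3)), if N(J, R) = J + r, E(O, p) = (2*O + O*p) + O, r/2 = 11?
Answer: 615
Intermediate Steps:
r = 22 (r = 2*11 = 22)
Q(m, d) = -2 (Q(m, d) = 4*(-½) = -2)
E(O, p) = 3*O + O*p
v(g, W) = -2
N(J, R) = 22 + J (N(J, R) = J + 22 = 22 + J)
(43 + v(-3, -4))*N(-7, E(4, 3)) = (43 - 2)*(22 - 7) = 41*15 = 615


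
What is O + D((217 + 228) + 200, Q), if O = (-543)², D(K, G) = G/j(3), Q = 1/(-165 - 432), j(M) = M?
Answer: 528074558/1791 ≈ 2.9485e+5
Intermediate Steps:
Q = -1/597 (Q = 1/(-597) = -1/597 ≈ -0.0016750)
D(K, G) = G/3
O = 294849
O + D((217 + 228) + 200, Q) = 294849 + (⅓)*(-1/597) = 294849 - 1/1791 = 528074558/1791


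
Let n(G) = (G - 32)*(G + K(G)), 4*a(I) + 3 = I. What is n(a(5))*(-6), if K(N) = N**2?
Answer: 567/4 ≈ 141.75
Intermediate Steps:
a(I) = -3/4 + I/4
n(G) = (-32 + G)*(G + G**2) (n(G) = (G - 32)*(G + G**2) = (-32 + G)*(G + G**2))
n(a(5))*(-6) = ((-3/4 + (1/4)*5)*(-32 + (-3/4 + (1/4)*5)**2 - 31*(-3/4 + (1/4)*5)))*(-6) = ((-3/4 + 5/4)*(-32 + (-3/4 + 5/4)**2 - 31*(-3/4 + 5/4)))*(-6) = ((-32 + (1/2)**2 - 31*1/2)/2)*(-6) = ((-32 + 1/4 - 31/2)/2)*(-6) = ((1/2)*(-189/4))*(-6) = -189/8*(-6) = 567/4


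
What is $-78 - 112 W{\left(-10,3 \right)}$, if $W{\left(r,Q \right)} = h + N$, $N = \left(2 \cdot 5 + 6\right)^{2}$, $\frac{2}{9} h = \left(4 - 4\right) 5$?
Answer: $-28750$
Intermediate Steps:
$h = 0$ ($h = \frac{9 \left(4 - 4\right) 5}{2} = \frac{9 \cdot 0 \cdot 5}{2} = \frac{9}{2} \cdot 0 = 0$)
$N = 256$ ($N = \left(10 + 6\right)^{2} = 16^{2} = 256$)
$W{\left(r,Q \right)} = 256$ ($W{\left(r,Q \right)} = 0 + 256 = 256$)
$-78 - 112 W{\left(-10,3 \right)} = -78 - 28672 = -28750$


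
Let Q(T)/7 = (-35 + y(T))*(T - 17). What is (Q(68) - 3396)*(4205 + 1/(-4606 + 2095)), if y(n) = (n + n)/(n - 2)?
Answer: -1760239320586/27621 ≈ -6.3728e+7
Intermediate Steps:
y(n) = 2*n/(-2 + n) (y(n) = (2*n)/(-2 + n) = 2*n/(-2 + n))
Q(T) = 7*(-35 + 2*T/(-2 + T))*(-17 + T) (Q(T) = 7*((-35 + 2*T/(-2 + T))*(T - 17)) = 7*((-35 + 2*T/(-2 + T))*(-17 + T)) = 7*(-35 + 2*T/(-2 + T))*(-17 + T))
(Q(68) - 3396)*(4205 + 1/(-4606 + 2095)) = (7*(-1190 - 33*68² + 631*68)/(-2 + 68) - 3396)*(4205 + 1/(-4606 + 2095)) = (7*(-1190 - 33*4624 + 42908)/66 - 3396)*(4205 + 1/(-2511)) = (7*(1/66)*(-1190 - 152592 + 42908) - 3396)*(4205 - 1/2511) = (7*(1/66)*(-110874) - 3396)*(10558754/2511) = (-129353/11 - 3396)*(10558754/2511) = -166709/11*10558754/2511 = -1760239320586/27621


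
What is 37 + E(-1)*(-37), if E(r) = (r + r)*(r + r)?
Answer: -111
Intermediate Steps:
E(r) = 4*r² (E(r) = (2*r)*(2*r) = 4*r²)
37 + E(-1)*(-37) = 37 + (4*(-1)²)*(-37) = 37 + (4*1)*(-37) = 37 + 4*(-37) = 37 - 148 = -111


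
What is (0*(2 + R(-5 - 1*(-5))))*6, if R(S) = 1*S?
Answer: 0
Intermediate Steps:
R(S) = S
(0*(2 + R(-5 - 1*(-5))))*6 = (0*(2 + (-5 - 1*(-5))))*6 = (0*(2 + (-5 + 5)))*6 = (0*(2 + 0))*6 = (0*2)*6 = 0*6 = 0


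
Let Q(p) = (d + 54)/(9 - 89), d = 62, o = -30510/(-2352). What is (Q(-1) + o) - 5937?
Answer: -11613937/1960 ≈ -5925.5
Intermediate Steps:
o = 5085/392 (o = -30510*(-1/2352) = 5085/392 ≈ 12.972)
Q(p) = -29/20 (Q(p) = (62 + 54)/(9 - 89) = 116/(-80) = 116*(-1/80) = -29/20)
(Q(-1) + o) - 5937 = (-29/20 + 5085/392) - 5937 = 22583/1960 - 5937 = -11613937/1960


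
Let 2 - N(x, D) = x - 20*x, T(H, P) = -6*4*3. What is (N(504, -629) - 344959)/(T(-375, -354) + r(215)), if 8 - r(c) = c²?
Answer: 335381/46289 ≈ 7.2454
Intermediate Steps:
r(c) = 8 - c²
T(H, P) = -72 (T(H, P) = -24*3 = -72)
N(x, D) = 2 + 19*x (N(x, D) = 2 - (x - 20*x) = 2 - (-19)*x = 2 + 19*x)
(N(504, -629) - 344959)/(T(-375, -354) + r(215)) = ((2 + 19*504) - 344959)/(-72 + (8 - 1*215²)) = ((2 + 9576) - 344959)/(-72 + (8 - 1*46225)) = (9578 - 344959)/(-72 + (8 - 46225)) = -335381/(-72 - 46217) = -335381/(-46289) = -335381*(-1/46289) = 335381/46289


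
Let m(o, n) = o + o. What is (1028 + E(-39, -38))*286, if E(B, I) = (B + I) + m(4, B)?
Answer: 274274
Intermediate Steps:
m(o, n) = 2*o
E(B, I) = 8 + B + I (E(B, I) = (B + I) + 2*4 = (B + I) + 8 = 8 + B + I)
(1028 + E(-39, -38))*286 = (1028 + (8 - 39 - 38))*286 = (1028 - 69)*286 = 959*286 = 274274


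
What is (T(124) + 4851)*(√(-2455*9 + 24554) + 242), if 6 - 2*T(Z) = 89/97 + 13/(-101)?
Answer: 11507287308/9797 + 47550774*√2459/9797 ≈ 1.4153e+6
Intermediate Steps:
T(Z) = 25527/9797 (T(Z) = 3 - (89/97 + 13/(-101))/2 = 3 - (89*(1/97) + 13*(-1/101))/2 = 3 - (89/97 - 13/101)/2 = 3 - ½*7728/9797 = 3 - 3864/9797 = 25527/9797)
(T(124) + 4851)*(√(-2455*9 + 24554) + 242) = (25527/9797 + 4851)*(√(-2455*9 + 24554) + 242) = 47550774*(√(-22095 + 24554) + 242)/9797 = 47550774*(√2459 + 242)/9797 = 47550774*(242 + √2459)/9797 = 11507287308/9797 + 47550774*√2459/9797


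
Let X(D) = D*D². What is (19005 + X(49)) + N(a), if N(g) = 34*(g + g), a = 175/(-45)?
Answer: 1227506/9 ≈ 1.3639e+5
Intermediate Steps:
a = -35/9 (a = 175*(-1/45) = -35/9 ≈ -3.8889)
X(D) = D³
N(g) = 68*g (N(g) = 34*(2*g) = 68*g)
(19005 + X(49)) + N(a) = (19005 + 49³) + 68*(-35/9) = (19005 + 117649) - 2380/9 = 136654 - 2380/9 = 1227506/9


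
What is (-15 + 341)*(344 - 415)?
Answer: -23146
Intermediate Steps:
(-15 + 341)*(344 - 415) = 326*(-71) = -23146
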